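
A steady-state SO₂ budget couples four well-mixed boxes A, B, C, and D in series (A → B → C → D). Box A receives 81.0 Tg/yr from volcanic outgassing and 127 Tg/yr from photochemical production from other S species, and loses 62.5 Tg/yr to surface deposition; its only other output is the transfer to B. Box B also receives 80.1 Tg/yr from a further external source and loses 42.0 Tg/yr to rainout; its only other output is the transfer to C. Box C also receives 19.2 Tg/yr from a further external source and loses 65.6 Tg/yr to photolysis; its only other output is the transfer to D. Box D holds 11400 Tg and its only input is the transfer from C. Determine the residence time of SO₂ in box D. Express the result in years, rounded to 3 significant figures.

Box A: F(A→B) = (81.0 + 127) − 62.5 = 145.50 Tg/yr.
Box B: F(B→C) = (145.50 + 80.1) − 42.0 = 183.60 Tg/yr.
Box C: F(C→D) = (183.60 + 19.2) − 65.6 = 137.20 Tg/yr.
Box D throughput = its input = 137.20 Tg/yr; τ = 11400 / 137.20 = 83.09 yr.

83.1 yr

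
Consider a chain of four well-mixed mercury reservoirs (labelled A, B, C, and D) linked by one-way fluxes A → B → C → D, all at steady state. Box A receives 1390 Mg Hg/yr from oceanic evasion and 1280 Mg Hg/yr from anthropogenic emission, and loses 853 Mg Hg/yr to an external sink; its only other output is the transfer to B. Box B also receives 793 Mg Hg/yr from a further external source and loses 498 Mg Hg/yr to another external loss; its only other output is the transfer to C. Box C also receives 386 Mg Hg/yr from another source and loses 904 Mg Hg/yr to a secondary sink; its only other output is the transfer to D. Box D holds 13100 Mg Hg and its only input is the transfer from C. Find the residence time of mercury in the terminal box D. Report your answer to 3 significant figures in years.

8.22 yr

Box A: F(A→B) = (1390 + 1280) − 853 = 1817.0 Mg Hg/yr.
Box B: F(B→C) = (1817.0 + 793) − 498 = 2112.0 Mg Hg/yr.
Box C: F(C→D) = (2112.0 + 386) − 904 = 1594.0 Mg Hg/yr.
Box D throughput = its input = 1594.0 Mg Hg/yr; τ = 13100 / 1594.0 = 8.218 yr.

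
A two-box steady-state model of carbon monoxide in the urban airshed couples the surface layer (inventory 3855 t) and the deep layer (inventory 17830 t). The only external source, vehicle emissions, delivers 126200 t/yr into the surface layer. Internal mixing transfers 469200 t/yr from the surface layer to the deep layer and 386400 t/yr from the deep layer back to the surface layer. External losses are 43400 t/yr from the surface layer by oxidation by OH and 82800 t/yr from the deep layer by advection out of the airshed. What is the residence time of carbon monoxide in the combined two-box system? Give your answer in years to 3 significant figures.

Treat the two boxes together as one reservoir: the mixing fluxes between them are internal recycling, so τ = ΣM / Σ(external losses).
M_total = 3855 + 17830 = 21685 t.
ΣF_external_out = 43400 + 82800 = 126200 t/yr.
τ = M_total / ΣF_ext = 21685 / 126200 = 0.1718 yr.

0.172 yr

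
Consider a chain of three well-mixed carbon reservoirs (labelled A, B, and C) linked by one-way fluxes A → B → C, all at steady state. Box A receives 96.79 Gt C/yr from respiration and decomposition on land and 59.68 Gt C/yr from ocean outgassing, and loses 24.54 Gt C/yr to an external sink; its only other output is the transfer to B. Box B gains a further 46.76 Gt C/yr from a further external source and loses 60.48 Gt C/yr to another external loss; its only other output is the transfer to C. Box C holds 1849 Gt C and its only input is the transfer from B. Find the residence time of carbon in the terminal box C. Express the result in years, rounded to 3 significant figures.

15.6 yr

Box A: F(A→B) = (96.79 + 59.68) − 24.54 = 131.93 Gt C/yr.
Box B: F(B→C) = (131.93 + 46.76) − 60.48 = 118.21 Gt C/yr.
Box C throughput = its input = 118.21 Gt C/yr; τ = 1849 / 118.21 = 15.64 yr.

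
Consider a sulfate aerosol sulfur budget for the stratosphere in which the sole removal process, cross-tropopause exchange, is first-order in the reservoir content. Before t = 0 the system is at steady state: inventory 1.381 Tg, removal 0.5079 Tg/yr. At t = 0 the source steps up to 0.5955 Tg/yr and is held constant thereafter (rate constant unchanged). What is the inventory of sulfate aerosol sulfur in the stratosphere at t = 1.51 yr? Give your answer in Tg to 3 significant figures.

Residence time τ = M₀/F₀ = 2.719 yr. The eventual steady state is M_∞ = M₀·(F₁/F₀) = 1.381 × 0.5955/0.5079 = 1.6192 Tg.
The anomaly ΔM(t) = M(t) − M_∞ decays as ΔM₀·e^(−t/τ) with ΔM₀ = 1.381 − 1.6192 = −0.2382 Tg.
At t = 1.51 yr, e^(−t/τ) = e^(−0.5553) = 0.5739, so ΔM = −0.1367 Tg and M = 1.6192 − 0.1367 = 1.4825 Tg.

1.48 Tg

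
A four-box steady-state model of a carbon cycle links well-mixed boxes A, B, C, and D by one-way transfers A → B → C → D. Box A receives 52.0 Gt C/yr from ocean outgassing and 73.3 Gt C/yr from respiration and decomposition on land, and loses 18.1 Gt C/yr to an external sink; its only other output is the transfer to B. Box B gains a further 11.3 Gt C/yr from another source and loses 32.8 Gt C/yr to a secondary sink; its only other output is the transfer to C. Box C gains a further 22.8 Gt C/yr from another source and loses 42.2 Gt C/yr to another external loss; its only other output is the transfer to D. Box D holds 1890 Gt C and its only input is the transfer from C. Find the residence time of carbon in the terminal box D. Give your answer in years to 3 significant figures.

Box A: F(A→B) = (52.0 + 73.3) − 18.1 = 107.20 Gt C/yr.
Box B: F(B→C) = (107.20 + 11.3) − 32.8 = 85.700 Gt C/yr.
Box C: F(C→D) = (85.700 + 22.8) − 42.2 = 66.300 Gt C/yr.
Box D throughput = its input = 66.300 Gt C/yr; τ = 1890 / 66.300 = 28.51 yr.

28.5 yr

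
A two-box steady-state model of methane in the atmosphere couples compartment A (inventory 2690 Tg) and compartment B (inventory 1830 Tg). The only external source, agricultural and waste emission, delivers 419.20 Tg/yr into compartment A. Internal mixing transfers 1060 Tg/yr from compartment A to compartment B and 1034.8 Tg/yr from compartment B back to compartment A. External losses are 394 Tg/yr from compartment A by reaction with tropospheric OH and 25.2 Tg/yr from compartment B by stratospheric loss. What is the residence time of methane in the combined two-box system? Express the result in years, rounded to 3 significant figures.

Treat the two boxes together as one reservoir: the mixing fluxes between them are internal recycling, so τ = ΣM / Σ(external losses).
M_total = 2690 + 1830 = 4520.0 Tg.
ΣF_external_out = 394 + 25.2 = 419.20 Tg/yr.
τ = M_total / ΣF_ext = 4520.0 / 419.20 = 10.78 yr.

10.8 yr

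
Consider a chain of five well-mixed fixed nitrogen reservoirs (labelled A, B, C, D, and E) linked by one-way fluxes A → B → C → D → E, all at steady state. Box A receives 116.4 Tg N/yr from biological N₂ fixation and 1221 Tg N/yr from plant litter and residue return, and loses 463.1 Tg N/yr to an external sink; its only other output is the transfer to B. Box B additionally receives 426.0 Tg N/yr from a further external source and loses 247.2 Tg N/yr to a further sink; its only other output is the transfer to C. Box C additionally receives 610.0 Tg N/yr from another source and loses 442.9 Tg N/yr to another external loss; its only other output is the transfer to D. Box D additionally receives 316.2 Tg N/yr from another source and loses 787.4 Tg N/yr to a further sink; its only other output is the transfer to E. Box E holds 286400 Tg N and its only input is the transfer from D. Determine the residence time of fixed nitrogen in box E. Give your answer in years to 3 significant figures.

Box A: F(A→B) = (116.4 + 1221) − 463.1 = 874.30 Tg N/yr.
Box B: F(B→C) = (874.30 + 426.0) − 247.2 = 1053.1 Tg N/yr.
Box C: F(C→D) = (1053.1 + 610.0) − 442.9 = 1220.2 Tg N/yr.
Box D: F(D→E) = (1220.2 + 316.2) − 787.4 = 749.00 Tg N/yr.
Box E throughput = its input = 749.00 Tg N/yr; τ = 286400 / 749.00 = 382.4 yr.

382 yr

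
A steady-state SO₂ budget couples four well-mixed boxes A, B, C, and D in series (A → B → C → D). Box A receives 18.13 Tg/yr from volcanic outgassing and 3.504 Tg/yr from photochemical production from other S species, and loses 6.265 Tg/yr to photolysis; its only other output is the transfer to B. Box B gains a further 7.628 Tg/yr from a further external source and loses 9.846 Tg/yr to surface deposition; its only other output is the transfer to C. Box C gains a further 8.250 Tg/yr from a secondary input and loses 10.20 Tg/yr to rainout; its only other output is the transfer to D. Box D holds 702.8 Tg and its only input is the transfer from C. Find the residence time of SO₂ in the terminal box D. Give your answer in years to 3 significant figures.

62.7 yr

Box A: F(A→B) = (18.13 + 3.504) − 6.265 = 15.369 Tg/yr.
Box B: F(B→C) = (15.369 + 7.628) − 9.846 = 13.151 Tg/yr.
Box C: F(C→D) = (13.151 + 8.250) − 10.20 = 11.201 Tg/yr.
Box D throughput = its input = 11.201 Tg/yr; τ = 702.8 / 11.201 = 62.74 yr.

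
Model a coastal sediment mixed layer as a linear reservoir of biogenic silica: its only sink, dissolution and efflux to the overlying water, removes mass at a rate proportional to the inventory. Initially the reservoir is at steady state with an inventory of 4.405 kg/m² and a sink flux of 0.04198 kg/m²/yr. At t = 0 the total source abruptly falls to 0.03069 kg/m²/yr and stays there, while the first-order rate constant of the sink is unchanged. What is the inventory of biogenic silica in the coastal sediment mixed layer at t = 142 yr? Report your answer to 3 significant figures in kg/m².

3.53 kg/m²

Residence time τ = M₀/F₀ = 104.9 yr. The eventual steady state is M_∞ = M₀·(F₁/F₀) = 4.405 × 0.03069/0.04198 = 3.2203 kg/m².
The anomaly ΔM(t) = M(t) − M_∞ decays as ΔM₀·e^(−t/τ) with ΔM₀ = 4.405 − 3.2203 = 1.185 kg/m².
At t = 142 yr, e^(−t/τ) = e^(−1.353) = 0.2584, so ΔM = 0.3061 kg/m² and M = 3.2203 + 0.3061 = 3.5264 kg/m².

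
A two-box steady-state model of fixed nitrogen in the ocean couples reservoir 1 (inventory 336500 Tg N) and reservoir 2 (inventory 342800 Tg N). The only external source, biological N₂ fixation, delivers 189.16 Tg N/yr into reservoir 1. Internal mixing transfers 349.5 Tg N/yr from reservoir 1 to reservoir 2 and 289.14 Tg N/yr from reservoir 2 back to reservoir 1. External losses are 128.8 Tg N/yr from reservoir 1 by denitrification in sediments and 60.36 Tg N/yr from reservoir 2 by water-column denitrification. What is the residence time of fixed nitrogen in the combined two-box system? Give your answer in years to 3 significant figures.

Treat the two boxes together as one reservoir: the mixing fluxes between them are internal recycling, so τ = ΣM / Σ(external losses).
M_total = 336500 + 342800 = 679300 Tg N.
ΣF_external_out = 128.8 + 60.36 = 189.16 Tg N/yr.
τ = M_total / ΣF_ext = 679300 / 189.16 = 3591 yr.

3590 yr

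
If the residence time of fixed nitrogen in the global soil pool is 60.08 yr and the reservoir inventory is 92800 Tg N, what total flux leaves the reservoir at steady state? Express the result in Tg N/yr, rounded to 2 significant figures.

F = M / τ = 92800 / 60.08 = 1545 Tg N/yr.

1500 Tg N/yr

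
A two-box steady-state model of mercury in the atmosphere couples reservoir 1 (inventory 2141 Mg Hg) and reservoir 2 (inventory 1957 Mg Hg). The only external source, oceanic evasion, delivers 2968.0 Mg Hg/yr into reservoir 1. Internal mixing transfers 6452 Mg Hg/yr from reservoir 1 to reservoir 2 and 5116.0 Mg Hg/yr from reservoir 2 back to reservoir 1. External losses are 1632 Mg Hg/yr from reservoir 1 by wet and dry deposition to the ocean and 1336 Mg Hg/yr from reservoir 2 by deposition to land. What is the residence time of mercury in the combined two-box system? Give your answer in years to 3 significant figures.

1.38 yr

Treat the two boxes together as one reservoir: the mixing fluxes between them are internal recycling, so τ = ΣM / Σ(external losses).
M_total = 2141 + 1957 = 4098.0 Mg Hg.
ΣF_external_out = 1632 + 1336 = 2968.0 Mg Hg/yr.
τ = M_total / ΣF_ext = 4098.0 / 2968.0 = 1.381 yr.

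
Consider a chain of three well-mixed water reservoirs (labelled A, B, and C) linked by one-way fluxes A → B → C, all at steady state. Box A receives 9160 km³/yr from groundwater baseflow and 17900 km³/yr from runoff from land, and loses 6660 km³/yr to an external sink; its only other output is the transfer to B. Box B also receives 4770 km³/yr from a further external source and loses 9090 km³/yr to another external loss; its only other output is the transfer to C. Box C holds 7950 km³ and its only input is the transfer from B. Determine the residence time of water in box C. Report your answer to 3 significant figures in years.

Box A: F(A→B) = (9160 + 17900) − 6660 = 20400 km³/yr.
Box B: F(B→C) = (20400 + 4770) − 9090 = 16080 km³/yr.
Box C throughput = its input = 16080 km³/yr; τ = 7950 / 16080 = 0.4944 yr.

0.494 yr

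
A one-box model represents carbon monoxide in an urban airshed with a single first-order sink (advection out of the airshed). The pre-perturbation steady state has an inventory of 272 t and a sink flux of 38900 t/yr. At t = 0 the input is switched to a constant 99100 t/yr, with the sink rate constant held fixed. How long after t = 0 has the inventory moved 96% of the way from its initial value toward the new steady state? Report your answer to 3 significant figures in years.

0.0225 yr

τ = M₀/F₀ = 272/38900 = 0.006992 yr.
The remaining gap fraction is e^(−t/τ); 96% covered ⇒ e^(−t/τ) = 0.0400.
t = −τ ln(0.0400) = 0.006992 × 3.219 = 0.02251 yr.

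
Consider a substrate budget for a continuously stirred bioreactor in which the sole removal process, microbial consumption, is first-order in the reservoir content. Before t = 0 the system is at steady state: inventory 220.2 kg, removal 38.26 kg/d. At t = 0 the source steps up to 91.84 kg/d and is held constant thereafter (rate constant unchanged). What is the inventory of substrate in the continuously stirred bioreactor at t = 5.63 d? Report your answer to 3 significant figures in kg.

413 kg

τ = M₀/F₀ = 220.2/38.26 = 5.755 d; rate constant k = 1/τ.
New steady state M_∞ = F₁/k = F₁·τ = 91.84 × 5.755 = 528.57 kg.
M(t) = M_∞ + (M₀ − M_∞)·e^(−t/τ); t/τ = 5.63/5.755 = 0.9782, so e^(−t/τ) = 0.3760.
M(t) = 528.57 − 308.4 × 0.3760 = 412.63 kg.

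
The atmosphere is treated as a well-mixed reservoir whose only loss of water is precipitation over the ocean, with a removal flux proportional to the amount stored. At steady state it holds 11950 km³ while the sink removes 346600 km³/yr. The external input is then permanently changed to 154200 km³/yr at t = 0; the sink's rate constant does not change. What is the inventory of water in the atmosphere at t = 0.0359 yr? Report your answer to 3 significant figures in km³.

7660 km³

τ = M₀/F₀ = 11950/346600 = 0.03448 yr; rate constant k = 1/τ.
New steady state M_∞ = F₁/k = F₁·τ = 154200 × 0.03448 = 5316.5 km³.
M(t) = M_∞ + (M₀ − M_∞)·e^(−t/τ); t/τ = 0.0359/0.03448 = 1.041, so e^(−t/τ) = 0.3530.
M(t) = 5316.5 + 6634 × 0.3530 = 7658.2 km³.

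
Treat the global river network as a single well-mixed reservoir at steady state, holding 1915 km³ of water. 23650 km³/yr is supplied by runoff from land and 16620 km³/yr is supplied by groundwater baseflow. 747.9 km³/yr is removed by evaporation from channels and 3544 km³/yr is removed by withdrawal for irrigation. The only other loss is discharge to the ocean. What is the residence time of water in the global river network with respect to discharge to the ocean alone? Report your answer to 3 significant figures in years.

0.0532 yr

At steady state ΣF_in = ΣF_out.
ΣF_in = 23650 + 16620 = 40270 km³/yr.
Discharge to the ocean flux = ΣF_in − (747.9 + 3544) = 40270 − 4292 = 35980 km³/yr.
τ = M / F = 1915 / 35980 = 0.05323 yr.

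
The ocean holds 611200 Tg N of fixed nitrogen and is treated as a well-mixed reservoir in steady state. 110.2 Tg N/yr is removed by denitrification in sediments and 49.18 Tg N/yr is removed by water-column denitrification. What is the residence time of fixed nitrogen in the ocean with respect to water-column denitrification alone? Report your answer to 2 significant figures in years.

Residence time with respect to a single sink: τ = M / F_sink.
τ = 611200 / 49.18 = 12430 yr.

12000 yr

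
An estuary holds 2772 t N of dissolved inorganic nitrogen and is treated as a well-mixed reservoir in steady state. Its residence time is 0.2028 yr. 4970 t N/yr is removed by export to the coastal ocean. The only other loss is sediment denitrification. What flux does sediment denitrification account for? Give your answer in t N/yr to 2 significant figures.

8700 t N/yr

Total removal F = M/τ = 2772 / 0.2028 = 13670 t N/yr.
Sediment denitrification = F − (4970) = 13670 − 4970 = 8699 t N/yr.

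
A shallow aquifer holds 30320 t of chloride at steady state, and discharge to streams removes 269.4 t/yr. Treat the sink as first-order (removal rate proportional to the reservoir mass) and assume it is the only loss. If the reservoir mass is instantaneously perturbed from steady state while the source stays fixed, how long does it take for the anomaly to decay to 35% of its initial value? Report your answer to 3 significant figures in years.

For a linear reservoir the anomaly decays as exp(−t/τ) with τ = M/F = 30320/269.4 = 112.5 yr.
exp(−t/τ) = 0.35 ⇒ t = −τ ln(0.35) = 112.5 × 1.050 = 118.2 yr.

118 yr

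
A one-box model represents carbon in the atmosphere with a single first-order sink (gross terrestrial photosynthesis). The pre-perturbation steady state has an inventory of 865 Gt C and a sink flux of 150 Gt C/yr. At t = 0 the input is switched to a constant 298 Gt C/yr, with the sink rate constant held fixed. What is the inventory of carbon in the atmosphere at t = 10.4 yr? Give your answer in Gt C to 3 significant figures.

1580 Gt C

Residence time τ = M₀/F₀ = 5.767 yr. The eventual steady state is M_∞ = M₀·(F₁/F₀) = 865 × 298/150 = 1718.5 Gt C.
The anomaly ΔM(t) = M(t) − M_∞ decays as ΔM₀·e^(−t/τ) with ΔM₀ = 865 − 1718.5 = −853.5 Gt C.
At t = 10.4 yr, e^(−t/τ) = e^(−1.803) = 0.1647, so ΔM = −140.6 Gt C and M = 1718.5 − 140.6 = 1577.9 Gt C.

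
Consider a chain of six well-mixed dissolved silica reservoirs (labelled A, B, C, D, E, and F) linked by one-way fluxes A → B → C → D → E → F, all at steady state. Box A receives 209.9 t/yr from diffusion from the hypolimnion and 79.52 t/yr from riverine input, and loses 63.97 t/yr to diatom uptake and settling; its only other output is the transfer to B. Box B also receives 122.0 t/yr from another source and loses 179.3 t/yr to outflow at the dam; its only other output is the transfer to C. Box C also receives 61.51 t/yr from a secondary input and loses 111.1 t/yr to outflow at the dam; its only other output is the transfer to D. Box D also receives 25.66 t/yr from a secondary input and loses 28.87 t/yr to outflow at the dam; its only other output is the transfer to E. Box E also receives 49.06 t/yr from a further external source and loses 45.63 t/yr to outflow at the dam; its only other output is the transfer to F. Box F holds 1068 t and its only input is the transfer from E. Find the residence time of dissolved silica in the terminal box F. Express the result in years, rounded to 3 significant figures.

Box A: F(A→B) = (209.9 + 79.52) − 63.97 = 225.45 t/yr.
Box B: F(B→C) = (225.45 + 122.0) − 179.3 = 168.15 t/yr.
Box C: F(C→D) = (168.15 + 61.51) − 111.1 = 118.56 t/yr.
Box D: F(D→E) = (118.56 + 25.66) − 28.87 = 115.35 t/yr.
Box E: F(E→F) = (115.35 + 49.06) − 45.63 = 118.78 t/yr.
Box F throughput = its input = 118.78 t/yr; τ = 1068 / 118.78 = 8.991 yr.

8.99 yr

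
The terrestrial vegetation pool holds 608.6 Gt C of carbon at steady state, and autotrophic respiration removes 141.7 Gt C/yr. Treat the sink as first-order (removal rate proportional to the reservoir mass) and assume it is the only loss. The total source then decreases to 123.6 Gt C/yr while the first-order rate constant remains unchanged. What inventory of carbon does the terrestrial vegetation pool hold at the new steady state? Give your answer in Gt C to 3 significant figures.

531 Gt C

Rate constant k = F/M = 141.7 / 608.6 = 0.2328 yr⁻¹.
At the new steady state, source = k·M_new ⇒ M_new = 123.6 / 0.2328 = 530.9 Gt C.
(Equivalently M_new = M × F_new/F_old = 608.6 × 123.6/141.7.)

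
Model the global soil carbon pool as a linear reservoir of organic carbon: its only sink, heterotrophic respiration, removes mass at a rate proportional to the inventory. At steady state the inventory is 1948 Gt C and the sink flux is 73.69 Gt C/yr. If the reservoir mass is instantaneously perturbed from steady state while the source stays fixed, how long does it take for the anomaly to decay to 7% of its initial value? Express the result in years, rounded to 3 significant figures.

70.3 yr

For a linear reservoir the anomaly decays as exp(−t/τ) with τ = M/F = 1948/73.69 = 26.44 yr.
exp(−t/τ) = 0.07 ⇒ t = −τ ln(0.07) = 26.44 × 2.659 = 70.30 yr.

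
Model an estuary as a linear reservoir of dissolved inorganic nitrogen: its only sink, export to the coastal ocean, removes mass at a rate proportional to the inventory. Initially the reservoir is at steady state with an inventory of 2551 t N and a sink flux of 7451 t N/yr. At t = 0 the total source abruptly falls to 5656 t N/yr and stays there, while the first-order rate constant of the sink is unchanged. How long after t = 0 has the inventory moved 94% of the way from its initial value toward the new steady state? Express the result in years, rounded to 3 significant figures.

τ = M₀/F₀ = 2551/7451 = 0.3424 yr.
The remaining gap fraction is e^(−t/τ); 94% covered ⇒ e^(−t/τ) = 0.0600.
t = −τ ln(0.0600) = 0.3424 × 2.813 = 0.9632 yr.

0.963 yr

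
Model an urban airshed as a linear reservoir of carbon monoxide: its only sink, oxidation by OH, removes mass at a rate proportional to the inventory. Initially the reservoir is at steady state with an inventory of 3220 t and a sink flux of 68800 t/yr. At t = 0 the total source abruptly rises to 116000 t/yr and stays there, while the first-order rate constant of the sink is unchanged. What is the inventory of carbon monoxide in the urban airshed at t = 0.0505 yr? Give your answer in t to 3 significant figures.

4680 t

τ = M₀/F₀ = 3220/68800 = 0.04680 yr; rate constant k = 1/τ.
New steady state M_∞ = F₁/k = F₁·τ = 116000 × 0.04680 = 5429.1 t.
M(t) = M_∞ + (M₀ − M_∞)·e^(−t/τ); t/τ = 0.0505/0.04680 = 1.079, so e^(−t/τ) = 0.3399.
M(t) = 5429.1 − 2209 × 0.3399 = 4678.1 t.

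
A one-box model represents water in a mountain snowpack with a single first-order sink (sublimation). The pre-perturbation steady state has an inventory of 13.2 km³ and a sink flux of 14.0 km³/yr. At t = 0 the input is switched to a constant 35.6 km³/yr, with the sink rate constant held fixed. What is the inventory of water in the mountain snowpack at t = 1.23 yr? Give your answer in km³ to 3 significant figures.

Residence time τ = M₀/F₀ = 0.9429 yr. The eventual steady state is M_∞ = M₀·(F₁/F₀) = 13.2 × 35.6/14.0 = 33.566 km³.
The anomaly ΔM(t) = M(t) − M_∞ decays as ΔM₀·e^(−t/τ) with ΔM₀ = 13.2 − 33.566 = −20.37 km³.
At t = 1.23 yr, e^(−t/τ) = e^(−1.305) = 0.2713, so ΔM = −5.525 km³ and M = 33.566 − 5.525 = 28.041 km³.

28.0 km³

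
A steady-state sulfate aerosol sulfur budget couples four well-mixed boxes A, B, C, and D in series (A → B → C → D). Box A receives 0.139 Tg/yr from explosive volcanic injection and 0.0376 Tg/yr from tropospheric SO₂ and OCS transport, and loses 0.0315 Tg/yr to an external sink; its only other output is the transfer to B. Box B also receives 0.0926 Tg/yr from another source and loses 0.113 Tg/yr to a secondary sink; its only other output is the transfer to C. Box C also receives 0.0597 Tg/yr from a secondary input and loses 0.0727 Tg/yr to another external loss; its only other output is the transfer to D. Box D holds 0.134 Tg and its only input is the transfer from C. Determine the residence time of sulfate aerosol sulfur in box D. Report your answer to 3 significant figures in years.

Box A: F(A→B) = (0.139 + 0.0376) − 0.0315 = 0.14510 Tg/yr.
Box B: F(B→C) = (0.14510 + 0.0926) − 0.113 = 0.12470 Tg/yr.
Box C: F(C→D) = (0.12470 + 0.0597) − 0.0727 = 0.11170 Tg/yr.
Box D throughput = its input = 0.11170 Tg/yr; τ = 0.134 / 0.11170 = 1.200 yr.

1.20 yr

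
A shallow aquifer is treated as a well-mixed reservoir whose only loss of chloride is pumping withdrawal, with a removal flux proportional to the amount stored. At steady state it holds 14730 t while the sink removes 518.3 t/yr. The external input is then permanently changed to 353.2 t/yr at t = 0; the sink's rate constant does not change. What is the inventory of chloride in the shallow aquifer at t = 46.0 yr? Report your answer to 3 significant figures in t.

τ = M₀/F₀ = 14730/518.3 = 28.42 yr; rate constant k = 1/τ.
New steady state M_∞ = F₁/k = F₁·τ = 353.2 × 28.42 = 10038 t.
M(t) = M_∞ + (M₀ − M_∞)·e^(−t/τ); t/τ = 46.0/28.42 = 1.619, so e^(−t/τ) = 0.1982.
M(t) = 10038 + 4692 × 0.1982 = 10968 t.

11000 t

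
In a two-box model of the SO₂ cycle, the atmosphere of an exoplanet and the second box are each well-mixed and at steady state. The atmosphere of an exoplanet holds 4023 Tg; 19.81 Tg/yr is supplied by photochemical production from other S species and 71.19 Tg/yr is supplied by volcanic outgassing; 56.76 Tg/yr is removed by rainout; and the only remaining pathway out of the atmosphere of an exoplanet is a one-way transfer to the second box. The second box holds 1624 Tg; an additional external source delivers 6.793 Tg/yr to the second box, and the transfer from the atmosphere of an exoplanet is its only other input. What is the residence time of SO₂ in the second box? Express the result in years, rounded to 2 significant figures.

40 yr

Balance the atmosphere of an exoplanet: ΣF_in = 19.81 + 71.19 = 91.000 Tg/yr.
Transfer to the second box = ΣF_in − (56.76) = 34.240 Tg/yr.
Total input to the second box = 34.240 + 6.793 = 41.033 Tg/yr; at steady state this equals its total output.
τ = M / F = 1624 / 41.033 = 39.58 yr.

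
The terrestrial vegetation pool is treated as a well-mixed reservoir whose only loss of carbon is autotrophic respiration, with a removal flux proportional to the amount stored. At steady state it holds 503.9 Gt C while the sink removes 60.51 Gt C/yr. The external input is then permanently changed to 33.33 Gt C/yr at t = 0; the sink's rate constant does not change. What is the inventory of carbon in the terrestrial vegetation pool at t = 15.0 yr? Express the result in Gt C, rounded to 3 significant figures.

τ = M₀/F₀ = 503.9/60.51 = 8.328 yr; rate constant k = 1/τ.
New steady state M_∞ = F₁/k = F₁·τ = 33.33 × 8.328 = 277.56 Gt C.
M(t) = M_∞ + (M₀ − M_∞)·e^(−t/τ); t/τ = 15.0/8.328 = 1.801, so e^(−t/τ) = 0.1651.
M(t) = 277.56 + 226.3 × 0.1651 = 314.92 Gt C.

315 Gt C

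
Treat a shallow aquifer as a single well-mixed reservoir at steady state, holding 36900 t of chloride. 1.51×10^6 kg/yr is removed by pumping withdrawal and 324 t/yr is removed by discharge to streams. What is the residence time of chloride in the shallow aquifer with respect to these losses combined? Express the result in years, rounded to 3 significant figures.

Convert the pumping withdrawal flux: 1.51×10^6 kg/yr = 1510 t/yr.
Total removal = 1510 + 324.0 = 1834.0 t/yr.
τ = M / ΣF_out = 36900 / 1834.0 = 20.12 yr.

20.1 yr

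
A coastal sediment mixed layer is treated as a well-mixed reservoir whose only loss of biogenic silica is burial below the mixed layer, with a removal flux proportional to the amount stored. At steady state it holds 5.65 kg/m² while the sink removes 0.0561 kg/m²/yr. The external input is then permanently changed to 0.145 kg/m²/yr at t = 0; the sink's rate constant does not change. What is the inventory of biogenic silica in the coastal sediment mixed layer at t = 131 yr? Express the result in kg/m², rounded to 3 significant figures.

τ = M₀/F₀ = 5.65/0.0561 = 100.7 yr; rate constant k = 1/τ.
New steady state M_∞ = F₁/k = F₁·τ = 0.145 × 100.7 = 14.603 kg/m².
M(t) = M_∞ + (M₀ − M_∞)·e^(−t/τ); t/τ = 131/100.7 = 1.301, so e^(−t/τ) = 0.2723.
M(t) = 14.603 − 8.953 × 0.2723 = 12.165 kg/m².

12.2 kg/m²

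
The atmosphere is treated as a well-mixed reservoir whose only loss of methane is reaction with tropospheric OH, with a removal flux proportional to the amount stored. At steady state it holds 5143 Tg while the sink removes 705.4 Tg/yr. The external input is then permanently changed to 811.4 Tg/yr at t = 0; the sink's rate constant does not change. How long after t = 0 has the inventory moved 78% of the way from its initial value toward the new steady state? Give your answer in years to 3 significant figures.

11.0 yr

τ = M₀/F₀ = 5143/705.4 = 7.291 yr.
The remaining gap fraction is e^(−t/τ); 78% covered ⇒ e^(−t/τ) = 0.220.
t = −τ ln(0.220) = 7.291 × 1.514 = 11.04 yr.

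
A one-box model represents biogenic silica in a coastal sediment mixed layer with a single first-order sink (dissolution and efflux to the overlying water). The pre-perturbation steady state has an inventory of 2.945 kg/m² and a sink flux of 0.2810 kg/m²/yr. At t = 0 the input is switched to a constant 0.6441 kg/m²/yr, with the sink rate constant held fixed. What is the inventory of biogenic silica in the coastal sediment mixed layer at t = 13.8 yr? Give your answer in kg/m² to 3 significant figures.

5.73 kg/m²

τ = M₀/F₀ = 2.945/0.2810 = 10.48 yr; rate constant k = 1/τ.
New steady state M_∞ = F₁/k = F₁·τ = 0.6441 × 10.48 = 6.7504 kg/m².
M(t) = M_∞ + (M₀ − M_∞)·e^(−t/τ); t/τ = 13.8/10.48 = 1.317, so e^(−t/τ) = 0.2680.
M(t) = 6.7504 − 3.805 × 0.2680 = 5.7306 kg/m².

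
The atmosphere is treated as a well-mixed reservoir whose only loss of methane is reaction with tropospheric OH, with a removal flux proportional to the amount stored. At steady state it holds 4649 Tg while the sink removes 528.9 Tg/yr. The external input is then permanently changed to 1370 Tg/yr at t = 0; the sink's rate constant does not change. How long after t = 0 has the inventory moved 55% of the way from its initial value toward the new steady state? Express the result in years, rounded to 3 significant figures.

7.02 yr

τ = M₀/F₀ = 4649/528.9 = 8.790 yr.
The remaining gap fraction is e^(−t/τ); 55% covered ⇒ e^(−t/τ) = 0.450.
t = −τ ln(0.450) = 8.790 × 0.7985 = 7.019 yr.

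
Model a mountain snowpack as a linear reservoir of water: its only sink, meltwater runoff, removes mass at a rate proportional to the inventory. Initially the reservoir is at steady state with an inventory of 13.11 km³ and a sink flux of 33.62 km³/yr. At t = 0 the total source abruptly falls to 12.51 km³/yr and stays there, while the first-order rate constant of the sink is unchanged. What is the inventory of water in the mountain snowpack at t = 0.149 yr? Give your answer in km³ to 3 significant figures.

10.5 km³

Residence time τ = M₀/F₀ = 0.3899 yr. The eventual steady state is M_∞ = M₀·(F₁/F₀) = 13.11 × 12.51/33.62 = 4.8782 km³.
The anomaly ΔM(t) = M(t) − M_∞ decays as ΔM₀·e^(−t/τ) with ΔM₀ = 13.11 − 4.8782 = 8.232 km³.
At t = 0.149 yr, e^(−t/τ) = e^(−0.3821) = 0.6824, so ΔM = 5.618 km³ and M = 4.8782 + 5.618 = 10.496 km³.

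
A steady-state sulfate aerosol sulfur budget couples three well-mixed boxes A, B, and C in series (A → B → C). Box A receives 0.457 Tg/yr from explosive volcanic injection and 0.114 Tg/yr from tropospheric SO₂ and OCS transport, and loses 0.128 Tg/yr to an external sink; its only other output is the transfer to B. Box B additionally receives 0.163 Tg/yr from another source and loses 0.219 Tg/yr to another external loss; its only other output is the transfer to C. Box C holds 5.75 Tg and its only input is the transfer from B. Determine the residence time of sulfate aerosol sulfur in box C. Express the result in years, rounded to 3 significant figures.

14.9 yr

Box A: F(A→B) = (0.457 + 0.114) − 0.128 = 0.44300 Tg/yr.
Box B: F(B→C) = (0.44300 + 0.163) − 0.219 = 0.38700 Tg/yr.
Box C throughput = its input = 0.38700 Tg/yr; τ = 5.75 / 0.38700 = 14.86 yr.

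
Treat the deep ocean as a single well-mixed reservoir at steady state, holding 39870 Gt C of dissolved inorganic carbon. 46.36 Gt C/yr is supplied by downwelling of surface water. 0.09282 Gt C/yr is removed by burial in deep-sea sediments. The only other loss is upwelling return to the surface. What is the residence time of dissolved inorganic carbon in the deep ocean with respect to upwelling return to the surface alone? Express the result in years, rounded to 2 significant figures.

860 yr

At steady state ΣF_in = ΣF_out.
ΣF_in = 46.360 Gt C/yr.
Upwelling return to the surface flux = ΣF_in − (0.09282) = 46.360 − 0.09282 = 46.27 Gt C/yr.
τ = M / F = 39870 / 46.27 = 861.7 yr.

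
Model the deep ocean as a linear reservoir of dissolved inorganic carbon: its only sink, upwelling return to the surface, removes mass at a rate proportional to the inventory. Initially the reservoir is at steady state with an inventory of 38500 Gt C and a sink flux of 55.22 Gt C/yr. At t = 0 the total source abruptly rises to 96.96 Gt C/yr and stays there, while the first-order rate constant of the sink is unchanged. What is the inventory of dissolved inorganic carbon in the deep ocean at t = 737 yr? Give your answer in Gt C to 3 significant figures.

The sink rate constant is k = F₀/M₀ = 55.22/38500 = 0.001434 yr⁻¹.
Solving dM/dt = F₁ − kM with M(0) = M₀ gives M(t) = F₁/k + (M₀ − F₁/k)·e^(−kt).
F₁/k = 96.96/0.001434 = 67602 Gt C; kt = 0.001434 × 737 = 1.057, e^(−kt) = 0.3475.
M(737) = 67602 + (38500 − 67602) × 0.3475 = 67602 − 10110 = 57490 Gt C.

57500 Gt C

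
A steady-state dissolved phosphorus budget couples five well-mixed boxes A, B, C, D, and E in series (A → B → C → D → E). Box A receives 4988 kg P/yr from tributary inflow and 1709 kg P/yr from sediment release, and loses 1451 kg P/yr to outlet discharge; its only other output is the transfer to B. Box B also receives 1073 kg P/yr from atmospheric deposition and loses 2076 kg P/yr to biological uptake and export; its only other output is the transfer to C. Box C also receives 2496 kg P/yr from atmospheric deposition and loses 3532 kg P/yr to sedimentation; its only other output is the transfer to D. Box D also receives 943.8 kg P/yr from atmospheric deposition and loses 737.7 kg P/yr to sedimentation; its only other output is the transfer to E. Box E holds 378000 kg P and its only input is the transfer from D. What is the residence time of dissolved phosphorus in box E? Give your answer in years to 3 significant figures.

111 yr

Box A: F(A→B) = (4988 + 1709) − 1451 = 5246.0 kg P/yr.
Box B: F(B→C) = (5246.0 + 1073) − 2076 = 4243.0 kg P/yr.
Box C: F(C→D) = (4243.0 + 2496) − 3532 = 3207.0 kg P/yr.
Box D: F(D→E) = (3207.0 + 943.8) − 737.7 = 3413.1 kg P/yr.
Box E throughput = its input = 3413.1 kg P/yr; τ = 378000 / 3413.1 = 110.7 yr.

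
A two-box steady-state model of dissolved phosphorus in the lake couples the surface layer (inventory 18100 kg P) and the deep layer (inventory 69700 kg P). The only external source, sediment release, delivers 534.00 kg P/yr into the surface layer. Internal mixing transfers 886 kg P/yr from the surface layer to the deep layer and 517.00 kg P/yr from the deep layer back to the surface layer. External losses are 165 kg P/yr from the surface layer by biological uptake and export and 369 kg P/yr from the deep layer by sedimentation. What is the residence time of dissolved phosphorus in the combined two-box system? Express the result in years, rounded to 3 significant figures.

For the system as a whole, the A↔B exchange is internal and contributes nothing to the throughput; only the external sinks remove mass.
M_total = 18100 + 69700 = 87800 kg P.
ΣF_external_out = 165 + 369 = 534.00 kg P/yr.
τ = M_total / ΣF_ext = 87800 / 534.00 = 164.4 yr.

164 yr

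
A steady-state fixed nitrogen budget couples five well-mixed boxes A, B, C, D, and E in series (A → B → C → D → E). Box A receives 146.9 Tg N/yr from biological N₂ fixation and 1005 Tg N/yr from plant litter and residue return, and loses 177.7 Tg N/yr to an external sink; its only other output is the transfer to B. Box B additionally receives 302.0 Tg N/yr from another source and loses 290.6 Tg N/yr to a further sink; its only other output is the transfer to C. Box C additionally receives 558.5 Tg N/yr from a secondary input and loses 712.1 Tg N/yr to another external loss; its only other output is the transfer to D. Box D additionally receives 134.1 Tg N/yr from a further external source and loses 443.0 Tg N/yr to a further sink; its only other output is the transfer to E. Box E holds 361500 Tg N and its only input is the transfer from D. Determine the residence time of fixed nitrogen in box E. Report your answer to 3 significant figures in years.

691 yr

Box A: F(A→B) = (146.9 + 1005) − 177.7 = 974.20 Tg N/yr.
Box B: F(B→C) = (974.20 + 302.0) − 290.6 = 985.60 Tg N/yr.
Box C: F(C→D) = (985.60 + 558.5) − 712.1 = 832.00 Tg N/yr.
Box D: F(D→E) = (832.00 + 134.1) − 443.0 = 523.10 Tg N/yr.
Box E throughput = its input = 523.10 Tg N/yr; τ = 361500 / 523.10 = 691.1 yr.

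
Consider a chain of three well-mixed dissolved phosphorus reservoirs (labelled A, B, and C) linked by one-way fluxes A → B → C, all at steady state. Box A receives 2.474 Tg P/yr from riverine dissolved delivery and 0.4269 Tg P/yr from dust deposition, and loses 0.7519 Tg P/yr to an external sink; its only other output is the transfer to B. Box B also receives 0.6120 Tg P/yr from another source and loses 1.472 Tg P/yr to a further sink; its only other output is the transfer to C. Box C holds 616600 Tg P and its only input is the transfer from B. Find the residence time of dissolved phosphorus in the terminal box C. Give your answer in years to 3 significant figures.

Box A: F(A→B) = (2.474 + 0.4269) − 0.7519 = 2.1490 Tg P/yr.
Box B: F(B→C) = (2.1490 + 0.6120) − 1.472 = 1.2890 Tg P/yr.
Box C throughput = its input = 1.2890 Tg P/yr; τ = 616600 / 1.2890 = 478400 yr.

478000 yr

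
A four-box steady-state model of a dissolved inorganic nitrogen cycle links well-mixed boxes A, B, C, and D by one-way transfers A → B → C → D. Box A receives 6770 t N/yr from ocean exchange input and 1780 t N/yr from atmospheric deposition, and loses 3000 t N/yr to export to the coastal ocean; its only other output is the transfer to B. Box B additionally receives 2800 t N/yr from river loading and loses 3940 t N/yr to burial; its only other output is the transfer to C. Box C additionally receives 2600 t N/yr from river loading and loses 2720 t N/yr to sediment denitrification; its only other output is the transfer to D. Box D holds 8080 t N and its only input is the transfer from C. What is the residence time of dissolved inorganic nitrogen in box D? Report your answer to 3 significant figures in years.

Box A: F(A→B) = (6770 + 1780) − 3000 = 5550.0 t N/yr.
Box B: F(B→C) = (5550.0 + 2800) − 3940 = 4410.0 t N/yr.
Box C: F(C→D) = (4410.0 + 2600) − 2720 = 4290.0 t N/yr.
Box D throughput = its input = 4290.0 t N/yr; τ = 8080 / 4290.0 = 1.883 yr.

1.88 yr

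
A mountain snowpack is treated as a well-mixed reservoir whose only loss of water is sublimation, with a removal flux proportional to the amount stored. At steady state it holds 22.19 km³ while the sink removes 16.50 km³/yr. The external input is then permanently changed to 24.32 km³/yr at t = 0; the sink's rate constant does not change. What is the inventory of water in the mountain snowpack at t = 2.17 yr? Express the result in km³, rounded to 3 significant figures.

Residence time τ = M₀/F₀ = 1.345 yr. The eventual steady state is M_∞ = M₀·(F₁/F₀) = 22.19 × 24.32/16.50 = 32.707 km³.
The anomaly ΔM(t) = M(t) − M_∞ decays as ΔM₀·e^(−t/τ) with ΔM₀ = 22.19 − 32.707 = −10.52 km³.
At t = 2.17 yr, e^(−t/τ) = e^(−1.614) = 0.1992, so ΔM = −2.095 km³ and M = 32.707 − 2.095 = 30.612 km³.

30.6 km³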